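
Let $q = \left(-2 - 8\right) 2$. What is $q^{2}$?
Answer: $400$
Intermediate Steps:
$q = -20$ ($q = \left(-10\right) 2 = -20$)
$q^{2} = \left(-20\right)^{2} = 400$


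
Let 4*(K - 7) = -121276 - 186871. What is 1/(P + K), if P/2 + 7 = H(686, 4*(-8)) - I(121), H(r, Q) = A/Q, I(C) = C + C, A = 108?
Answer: -2/155069 ≈ -1.2897e-5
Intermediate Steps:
I(C) = 2*C
H(r, Q) = 108/Q
P = -2019/4 (P = -14 + 2*(108/((4*(-8))) - 2*121) = -14 + 2*(108/(-32) - 1*242) = -14 + 2*(108*(-1/32) - 242) = -14 + 2*(-27/8 - 242) = -14 + 2*(-1963/8) = -14 - 1963/4 = -2019/4 ≈ -504.75)
K = -308119/4 (K = 7 + (-121276 - 186871)/4 = 7 + (1/4)*(-308147) = 7 - 308147/4 = -308119/4 ≈ -77030.)
1/(P + K) = 1/(-2019/4 - 308119/4) = 1/(-155069/2) = -2/155069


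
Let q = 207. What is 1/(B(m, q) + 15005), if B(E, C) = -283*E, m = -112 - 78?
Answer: 1/68775 ≈ 1.4540e-5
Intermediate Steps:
m = -190
1/(B(m, q) + 15005) = 1/(-283*(-190) + 15005) = 1/(53770 + 15005) = 1/68775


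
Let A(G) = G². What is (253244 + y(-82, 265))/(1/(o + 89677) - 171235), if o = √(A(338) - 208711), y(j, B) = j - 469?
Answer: 252693*(-√94467 + 89677*I)/(-15355841094*I + 171235*√94467) ≈ -1.4757 - 1.819e-12*I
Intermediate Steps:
y(j, B) = -469 + j
o = I*√94467 (o = √(338² - 208711) = √(114244 - 208711) = √(-94467) = I*√94467 ≈ 307.35*I)
(253244 + y(-82, 265))/(1/(o + 89677) - 171235) = (253244 + (-469 - 82))/(1/(I*√94467 + 89677) - 171235) = (253244 - 551)/(1/(89677 + I*√94467) - 171235) = 252693/(-171235 + 1/(89677 + I*√94467))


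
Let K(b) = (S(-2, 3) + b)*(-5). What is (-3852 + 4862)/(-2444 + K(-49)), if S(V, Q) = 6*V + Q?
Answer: -505/1077 ≈ -0.46889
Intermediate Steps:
S(V, Q) = Q + 6*V
K(b) = 45 - 5*b (K(b) = ((3 + 6*(-2)) + b)*(-5) = ((3 - 12) + b)*(-5) = (-9 + b)*(-5) = 45 - 5*b)
(-3852 + 4862)/(-2444 + K(-49)) = (-3852 + 4862)/(-2444 + (45 - 5*(-49))) = 1010/(-2444 + (45 + 245)) = 1010/(-2444 + 290) = 1010/(-2154) = 1010*(-1/2154) = -505/1077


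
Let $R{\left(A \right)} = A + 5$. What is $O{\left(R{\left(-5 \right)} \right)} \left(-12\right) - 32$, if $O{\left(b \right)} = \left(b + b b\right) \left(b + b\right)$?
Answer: $-32$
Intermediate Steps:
$R{\left(A \right)} = 5 + A$
$O{\left(b \right)} = 2 b \left(b + b^{2}\right)$ ($O{\left(b \right)} = \left(b + b^{2}\right) 2 b = 2 b \left(b + b^{2}\right)$)
$O{\left(R{\left(-5 \right)} \right)} \left(-12\right) - 32 = 2 \left(5 - 5\right)^{2} \left(1 + \left(5 - 5\right)\right) \left(-12\right) - 32 = 2 \cdot 0^{2} \left(1 + 0\right) \left(-12\right) - 32 = 2 \cdot 0 \cdot 1 \left(-12\right) - 32 = 0 \left(-12\right) - 32 = 0 - 32 = -32$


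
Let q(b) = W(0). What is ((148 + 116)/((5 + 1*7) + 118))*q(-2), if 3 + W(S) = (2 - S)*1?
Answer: -132/65 ≈ -2.0308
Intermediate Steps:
W(S) = -1 - S (W(S) = -3 + (2 - S)*1 = -3 + (2 - S) = -1 - S)
q(b) = -1 (q(b) = -1 - 1*0 = -1 + 0 = -1)
((148 + 116)/((5 + 1*7) + 118))*q(-2) = ((148 + 116)/((5 + 1*7) + 118))*(-1) = (264/((5 + 7) + 118))*(-1) = (264/(12 + 118))*(-1) = (264/130)*(-1) = (264*(1/130))*(-1) = (132/65)*(-1) = -132/65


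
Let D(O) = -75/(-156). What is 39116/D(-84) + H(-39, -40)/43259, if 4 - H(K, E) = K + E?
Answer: 87990192363/1081475 ≈ 81361.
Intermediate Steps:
D(O) = 25/52 (D(O) = -75*(-1/156) = 25/52)
H(K, E) = 4 - E - K (H(K, E) = 4 - (K + E) = 4 - (E + K) = 4 + (-E - K) = 4 - E - K)
39116/D(-84) + H(-39, -40)/43259 = 39116/(25/52) + (4 - 1*(-40) - 1*(-39))/43259 = 39116*(52/25) + (4 + 40 + 39)*(1/43259) = 2034032/25 + 83*(1/43259) = 2034032/25 + 83/43259 = 87990192363/1081475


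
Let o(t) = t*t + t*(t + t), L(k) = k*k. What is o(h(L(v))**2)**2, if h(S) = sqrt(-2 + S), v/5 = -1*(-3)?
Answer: 22256760969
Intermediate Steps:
v = 15 (v = 5*(-1*(-3)) = 5*3 = 15)
L(k) = k**2
o(t) = 3*t**2 (o(t) = t**2 + t*(2*t) = t**2 + 2*t**2 = 3*t**2)
o(h(L(v))**2)**2 = (3*((sqrt(-2 + 15**2))**2)**2)**2 = (3*((sqrt(-2 + 225))**2)**2)**2 = (3*((sqrt(223))**2)**2)**2 = (3*223**2)**2 = (3*49729)**2 = 149187**2 = 22256760969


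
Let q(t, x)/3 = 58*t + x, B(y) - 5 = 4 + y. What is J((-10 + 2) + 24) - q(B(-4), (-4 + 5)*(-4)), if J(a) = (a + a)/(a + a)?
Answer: -857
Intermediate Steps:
B(y) = 9 + y (B(y) = 5 + (4 + y) = 9 + y)
q(t, x) = 3*x + 174*t (q(t, x) = 3*(58*t + x) = 3*(x + 58*t) = 3*x + 174*t)
J(a) = 1 (J(a) = (2*a)/((2*a)) = (2*a)*(1/(2*a)) = 1)
J((-10 + 2) + 24) - q(B(-4), (-4 + 5)*(-4)) = 1 - (3*((-4 + 5)*(-4)) + 174*(9 - 4)) = 1 - (3*(1*(-4)) + 174*5) = 1 - (3*(-4) + 870) = 1 - (-12 + 870) = 1 - 1*858 = 1 - 858 = -857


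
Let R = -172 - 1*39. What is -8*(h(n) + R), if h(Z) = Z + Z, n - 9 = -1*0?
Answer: 1544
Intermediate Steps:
n = 9 (n = 9 - 1*0 = 9 + 0 = 9)
R = -211 (R = -172 - 39 = -211)
h(Z) = 2*Z
-8*(h(n) + R) = -8*(2*9 - 211) = -8*(18 - 211) = -8*(-193) = 1544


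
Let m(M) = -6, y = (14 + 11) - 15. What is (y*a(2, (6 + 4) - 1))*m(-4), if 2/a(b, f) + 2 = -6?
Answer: 15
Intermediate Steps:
y = 10 (y = 25 - 15 = 10)
a(b, f) = -¼ (a(b, f) = 2/(-2 - 6) = 2/(-8) = 2*(-⅛) = -¼)
(y*a(2, (6 + 4) - 1))*m(-4) = (10*(-¼))*(-6) = -5/2*(-6) = 15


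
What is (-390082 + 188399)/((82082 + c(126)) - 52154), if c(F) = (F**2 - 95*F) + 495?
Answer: -201683/34329 ≈ -5.8750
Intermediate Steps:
c(F) = 495 + F**2 - 95*F
(-390082 + 188399)/((82082 + c(126)) - 52154) = (-390082 + 188399)/((82082 + (495 + 126**2 - 95*126)) - 52154) = -201683/((82082 + (495 + 15876 - 11970)) - 52154) = -201683/((82082 + 4401) - 52154) = -201683/(86483 - 52154) = -201683/34329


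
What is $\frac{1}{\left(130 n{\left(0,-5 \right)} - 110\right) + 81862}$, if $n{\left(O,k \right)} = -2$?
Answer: $\frac{1}{81492} \approx 1.2271 \cdot 10^{-5}$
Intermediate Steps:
$\frac{1}{\left(130 n{\left(0,-5 \right)} - 110\right) + 81862} = \frac{1}{\left(130 \left(-2\right) - 110\right) + 81862} = \frac{1}{\left(-260 - 110\right) + 81862} = \frac{1}{-370 + 81862} = \frac{1}{81492}$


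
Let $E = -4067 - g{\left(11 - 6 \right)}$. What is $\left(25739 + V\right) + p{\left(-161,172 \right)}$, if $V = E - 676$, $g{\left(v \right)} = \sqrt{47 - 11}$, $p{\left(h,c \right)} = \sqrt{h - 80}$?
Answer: $20990 + i \sqrt{241} \approx 20990.0 + 15.524 i$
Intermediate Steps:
$p{\left(h,c \right)} = \sqrt{-80 + h}$
$g{\left(v \right)} = 6$ ($g{\left(v \right)} = \sqrt{36} = 6$)
$E = -4073$ ($E = -4067 - 6 = -4073$)
$V = -4749$ ($V = -4073 - 676 = -4749$)
$\left(25739 + V\right) + p{\left(-161,172 \right)} = \left(25739 - 4749\right) + \sqrt{-80 - 161} = 20990 + \sqrt{-241} = 20990 + i \sqrt{241}$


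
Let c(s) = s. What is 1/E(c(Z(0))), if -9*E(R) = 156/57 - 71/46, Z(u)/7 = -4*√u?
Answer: -7866/1043 ≈ -7.5417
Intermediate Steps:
Z(u) = -28*√u (Z(u) = 7*(-4*√u) = -28*√u)
E(R) = -1043/7866 (E(R) = -(156/57 - 71/46)/9 = -(156*(1/57) - 71*1/46)/9 = -(52/19 - 71/46)/9 = -⅑*1043/874 = -1043/7866)
1/E(c(Z(0))) = 1/(-1043/7866) = -7866/1043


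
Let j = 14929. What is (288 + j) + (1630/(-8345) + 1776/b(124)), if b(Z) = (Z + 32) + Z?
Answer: 889260163/58415 ≈ 15223.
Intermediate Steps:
b(Z) = 32 + 2*Z (b(Z) = (32 + Z) + Z = 32 + 2*Z)
(288 + j) + (1630/(-8345) + 1776/b(124)) = (288 + 14929) + (1630/(-8345) + 1776/(32 + 2*124)) = 15217 + (1630*(-1/8345) + 1776/(32 + 248)) = 15217 + (-326/1669 + 1776/280) = 15217 + (-326/1669 + 1776*(1/280)) = 15217 + (-326/1669 + 222/35) = 15217 + 359108/58415 = 889260163/58415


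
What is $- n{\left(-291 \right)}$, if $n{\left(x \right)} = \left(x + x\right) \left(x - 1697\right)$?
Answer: $-1157016$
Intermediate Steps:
$n{\left(x \right)} = 2 x \left(-1697 + x\right)$
$- n{\left(-291 \right)} = - 2 \left(-291\right) \left(-1697 - 291\right) = - 2 \left(-291\right) \left(-1988\right) = \left(-1\right) 1157016 = -1157016$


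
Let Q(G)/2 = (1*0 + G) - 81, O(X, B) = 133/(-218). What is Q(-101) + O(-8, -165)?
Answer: -79485/218 ≈ -364.61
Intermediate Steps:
O(X, B) = -133/218 (O(X, B) = 133*(-1/218) = -133/218)
Q(G) = -162 + 2*G (Q(G) = 2*((1*0 + G) - 81) = 2*((0 + G) - 81) = 2*(G - 81) = 2*(-81 + G) = -162 + 2*G)
Q(-101) + O(-8, -165) = (-162 + 2*(-101)) - 133/218 = (-162 - 202) - 133/218 = -364 - 133/218 = -79485/218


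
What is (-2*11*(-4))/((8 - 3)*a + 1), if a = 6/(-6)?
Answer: -22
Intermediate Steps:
a = -1 (a = 6*(-1/6) = -1)
(-2*11*(-4))/((8 - 3)*a + 1) = (-2*11*(-4))/((8 - 3)*(-1) + 1) = (-22*(-4))/(5*(-1) + 1) = 88/(-5 + 1) = 88/(-4) = 88*(-1/4) = -22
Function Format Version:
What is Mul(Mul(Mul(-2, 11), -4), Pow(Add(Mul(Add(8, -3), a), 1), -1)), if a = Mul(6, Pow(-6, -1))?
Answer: -22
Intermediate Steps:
a = -1 (a = Mul(6, Rational(-1, 6)) = -1)
Mul(Mul(Mul(-2, 11), -4), Pow(Add(Mul(Add(8, -3), a), 1), -1)) = Mul(Mul(Mul(-2, 11), -4), Pow(Add(Mul(Add(8, -3), -1), 1), -1)) = Mul(Mul(-22, -4), Pow(Add(Mul(5, -1), 1), -1)) = Mul(88, Pow(Add(-5, 1), -1)) = Mul(88, Pow(-4, -1)) = Mul(88, Rational(-1, 4)) = -22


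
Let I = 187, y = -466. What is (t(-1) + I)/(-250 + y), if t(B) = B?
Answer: -93/358 ≈ -0.25978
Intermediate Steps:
(t(-1) + I)/(-250 + y) = (-1 + 187)/(-250 - 466) = 186/(-716) = 186*(-1/716) = -93/358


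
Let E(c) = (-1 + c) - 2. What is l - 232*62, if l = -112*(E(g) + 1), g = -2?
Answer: -13936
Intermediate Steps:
E(c) = -3 + c
l = 448 (l = -112*((-3 - 2) + 1) = -112*(-5 + 1) = -112*(-4) = 448)
l - 232*62 = 448 - 232*62 = 448 - 14384 = -13936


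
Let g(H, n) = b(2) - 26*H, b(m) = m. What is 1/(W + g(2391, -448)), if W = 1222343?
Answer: 1/1160179 ≈ 8.6194e-7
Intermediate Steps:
g(H, n) = 2 - 26*H
1/(W + g(2391, -448)) = 1/(1222343 + (2 - 26*2391)) = 1/(1222343 + (2 - 62166)) = 1/(1222343 - 62164) = 1/1160179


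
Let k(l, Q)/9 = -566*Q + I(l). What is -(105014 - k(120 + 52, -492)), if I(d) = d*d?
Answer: 2667490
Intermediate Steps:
I(d) = d²
k(l, Q) = -5094*Q + 9*l² (k(l, Q) = 9*(-566*Q + l²) = 9*(l² - 566*Q) = -5094*Q + 9*l²)
-(105014 - k(120 + 52, -492)) = -(105014 - (-5094*(-492) + 9*(120 + 52)²)) = -(105014 - (2506248 + 9*172²)) = -(105014 - (2506248 + 9*29584)) = -(105014 - (2506248 + 266256)) = -(105014 - 1*2772504) = -(105014 - 2772504) = -1*(-2667490) = 2667490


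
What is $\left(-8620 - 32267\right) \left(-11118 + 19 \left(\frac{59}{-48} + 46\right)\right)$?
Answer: $\frac{6716820957}{16} \approx 4.198 \cdot 10^{8}$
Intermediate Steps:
$\left(-8620 - 32267\right) \left(-11118 + 19 \left(\frac{59}{-48} + 46\right)\right) = - 40887 \left(-11118 + 19 \left(59 \left(- \frac{1}{48}\right) + 46\right)\right) = - 40887 \left(-11118 + 19 \left(- \frac{59}{48} + 46\right)\right) = - 40887 \left(-11118 + 19 \cdot \frac{2149}{48}\right) = - 40887 \left(-11118 + \frac{40831}{48}\right) = \left(-40887\right) \left(- \frac{492833}{48}\right) = \frac{6716820957}{16}$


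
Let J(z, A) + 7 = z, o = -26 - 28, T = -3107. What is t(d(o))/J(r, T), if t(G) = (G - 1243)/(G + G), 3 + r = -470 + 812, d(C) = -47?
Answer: 645/15604 ≈ 0.041336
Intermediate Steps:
o = -54
r = 339 (r = -3 + (-470 + 812) = -3 + 342 = 339)
t(G) = (-1243 + G)/(2*G) (t(G) = (-1243 + G)/((2*G)) = (-1243 + G)*(1/(2*G)) = (-1243 + G)/(2*G))
J(z, A) = -7 + z
t(d(o))/J(r, T) = ((1/2)*(-1243 - 47)/(-47))/(-7 + 339) = ((1/2)*(-1/47)*(-1290))/332 = (645/47)*(1/332) = 645/15604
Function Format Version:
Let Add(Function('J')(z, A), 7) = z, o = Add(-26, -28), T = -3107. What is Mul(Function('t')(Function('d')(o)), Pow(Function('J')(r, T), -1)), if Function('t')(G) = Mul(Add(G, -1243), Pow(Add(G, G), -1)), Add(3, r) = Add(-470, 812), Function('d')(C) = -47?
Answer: Rational(645, 15604) ≈ 0.041336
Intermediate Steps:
o = -54
r = 339 (r = Add(-3, Add(-470, 812)) = Add(-3, 342) = 339)
Function('t')(G) = Mul(Rational(1, 2), Pow(G, -1), Add(-1243, G)) (Function('t')(G) = Mul(Add(-1243, G), Pow(Mul(2, G), -1)) = Mul(Add(-1243, G), Mul(Rational(1, 2), Pow(G, -1))) = Mul(Rational(1, 2), Pow(G, -1), Add(-1243, G)))
Function('J')(z, A) = Add(-7, z)
Mul(Function('t')(Function('d')(o)), Pow(Function('J')(r, T), -1)) = Mul(Mul(Rational(1, 2), Pow(-47, -1), Add(-1243, -47)), Pow(Add(-7, 339), -1)) = Mul(Mul(Rational(1, 2), Rational(-1, 47), -1290), Pow(332, -1)) = Mul(Rational(645, 47), Rational(1, 332)) = Rational(645, 15604)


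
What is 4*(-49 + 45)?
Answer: -16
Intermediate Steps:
4*(-49 + 45) = 4*(-4) = -16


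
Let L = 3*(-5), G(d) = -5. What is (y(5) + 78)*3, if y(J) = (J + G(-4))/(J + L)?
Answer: 234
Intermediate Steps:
L = -15
y(J) = (-5 + J)/(-15 + J) (y(J) = (J - 5)/(J - 15) = (-5 + J)/(-15 + J))
(y(5) + 78)*3 = ((-5 + 5)/(-15 + 5) + 78)*3 = (0/(-10) + 78)*3 = (-1/10*0 + 78)*3 = (0 + 78)*3 = 78*3 = 234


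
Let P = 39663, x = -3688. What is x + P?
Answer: 35975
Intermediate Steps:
x + P = -3688 + 39663 = 35975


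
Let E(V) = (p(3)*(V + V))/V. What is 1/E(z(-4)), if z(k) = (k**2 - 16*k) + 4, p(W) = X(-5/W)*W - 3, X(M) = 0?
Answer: -1/6 ≈ -0.16667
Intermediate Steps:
p(W) = -3 (p(W) = 0*W - 3 = 0 - 3 = -3)
z(k) = 4 + k**2 - 16*k
E(V) = -6 (E(V) = (-3*(V + V))/V = (-6*V)/V = -6)
1/E(z(-4)) = 1/(-6) = -1/6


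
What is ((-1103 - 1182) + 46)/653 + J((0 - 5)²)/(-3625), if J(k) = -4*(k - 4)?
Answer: -8061523/2367125 ≈ -3.4056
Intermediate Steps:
J(k) = 16 - 4*k (J(k) = -4*(-4 + k) = 16 - 4*k)
((-1103 - 1182) + 46)/653 + J((0 - 5)²)/(-3625) = ((-1103 - 1182) + 46)/653 + (16 - 4*(0 - 5)²)/(-3625) = (-2285 + 46)*(1/653) + (16 - 4*(-5)²)*(-1/3625) = -2239*1/653 + (16 - 4*25)*(-1/3625) = -2239/653 + (16 - 100)*(-1/3625) = -2239/653 - 84*(-1/3625) = -2239/653 + 84/3625 = -8061523/2367125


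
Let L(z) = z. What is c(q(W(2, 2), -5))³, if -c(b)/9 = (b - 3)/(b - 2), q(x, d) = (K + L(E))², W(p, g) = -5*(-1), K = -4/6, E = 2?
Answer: -970299/8 ≈ -1.2129e+5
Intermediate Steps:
K = -⅔ (K = -4*⅙ = -⅔ ≈ -0.66667)
W(p, g) = 5
q(x, d) = 16/9 (q(x, d) = (-⅔ + 2)² = (4/3)² = 16/9)
c(b) = -9*(-3 + b)/(-2 + b) (c(b) = -9*(b - 3)/(b - 2) = -9*(-3 + b)/(-2 + b))
c(q(W(2, 2), -5))³ = (9*(3 - 1*16/9)/(-2 + 16/9))³ = (9*(3 - 16/9)/(-2/9))³ = (9*(-9/2)*(11/9))³ = (-99/2)³ = -970299/8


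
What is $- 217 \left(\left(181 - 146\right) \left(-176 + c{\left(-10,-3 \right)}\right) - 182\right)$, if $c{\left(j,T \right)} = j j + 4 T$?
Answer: $707854$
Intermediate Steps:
$c{\left(j,T \right)} = j^{2} + 4 T$
$- 217 \left(\left(181 - 146\right) \left(-176 + c{\left(-10,-3 \right)}\right) - 182\right) = - 217 \left(\left(181 - 146\right) \left(-176 + \left(\left(-10\right)^{2} + 4 \left(-3\right)\right)\right) - 182\right) = - 217 \left(35 \left(-176 + \left(100 - 12\right)\right) - 182\right) = - 217 \left(35 \left(-176 + 88\right) - 182\right) = - 217 \left(35 \left(-88\right) - 182\right) = - 217 \left(-3080 - 182\right) = \left(-217\right) \left(-3262\right) = 707854$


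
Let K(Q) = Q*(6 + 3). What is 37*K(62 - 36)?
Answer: 8658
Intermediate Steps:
K(Q) = 9*Q (K(Q) = Q*9 = 9*Q)
37*K(62 - 36) = 37*(9*(62 - 36)) = 37*(9*26) = 37*234 = 8658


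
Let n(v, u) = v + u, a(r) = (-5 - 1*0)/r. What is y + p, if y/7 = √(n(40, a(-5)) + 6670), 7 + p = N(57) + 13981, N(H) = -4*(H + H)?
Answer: 13518 + 7*√6711 ≈ 14091.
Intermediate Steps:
N(H) = -8*H
p = 13518 (p = -7 + (-8*57 + 13981) = -7 + (-456 + 13981) = -7 + 13525 = 13518)
a(r) = -5/r (a(r) = (-5 + 0)/r = -5/r)
n(v, u) = u + v
y = 7*√6711 (y = 7*√((-5/(-5) + 40) + 6670) = 7*√((-5*(-⅕) + 40) + 6670) = 7*√((1 + 40) + 6670) = 7*√(41 + 6670) = 7*√6711 ≈ 573.45)
y + p = 7*√6711 + 13518 = 13518 + 7*√6711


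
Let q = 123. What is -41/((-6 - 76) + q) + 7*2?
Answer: 13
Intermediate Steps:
-41/((-6 - 76) + q) + 7*2 = -41/((-6 - 76) + 123) + 7*2 = -41/(-82 + 123) + 14 = -41/41 + 14 = (1/41)*(-41) + 14 = -1 + 14 = 13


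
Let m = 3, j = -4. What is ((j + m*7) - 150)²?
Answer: 17689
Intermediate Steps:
((j + m*7) - 150)² = ((-4 + 3*7) - 150)² = ((-4 + 21) - 150)² = (17 - 150)² = (-133)² = 17689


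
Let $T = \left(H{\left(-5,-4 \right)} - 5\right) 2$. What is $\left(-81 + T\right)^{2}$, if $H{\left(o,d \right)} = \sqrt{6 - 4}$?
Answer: $8289 - 364 \sqrt{2} \approx 7774.2$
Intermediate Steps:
$H{\left(o,d \right)} = \sqrt{2}$
$T = -10 + 2 \sqrt{2}$ ($T = \left(\sqrt{2} - 5\right) 2 = \left(-5 + \sqrt{2}\right) 2 = -10 + 2 \sqrt{2} \approx -7.1716$)
$\left(-81 + T\right)^{2} = \left(-81 - \left(10 - 2 \sqrt{2}\right)\right)^{2} = \left(-91 + 2 \sqrt{2}\right)^{2}$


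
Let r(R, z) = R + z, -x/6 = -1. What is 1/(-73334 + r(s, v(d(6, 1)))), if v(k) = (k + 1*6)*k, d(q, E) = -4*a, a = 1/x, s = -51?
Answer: -9/660497 ≈ -1.3626e-5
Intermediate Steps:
x = 6 (x = -6*(-1) = 6)
a = ⅙ (a = 1/6 = ⅙ ≈ 0.16667)
d(q, E) = -⅔ (d(q, E) = -4*⅙ = -⅔)
v(k) = k*(6 + k) (v(k) = (k + 6)*k = (6 + k)*k = k*(6 + k))
1/(-73334 + r(s, v(d(6, 1)))) = 1/(-73334 + (-51 - 2*(6 - ⅔)/3)) = 1/(-73334 + (-51 - ⅔*16/3)) = 1/(-73334 + (-51 - 32/9)) = 1/(-73334 - 491/9) = 1/(-660497/9) = -9/660497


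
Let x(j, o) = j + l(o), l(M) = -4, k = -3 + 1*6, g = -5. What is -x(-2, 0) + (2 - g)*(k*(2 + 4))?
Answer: 132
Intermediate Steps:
k = 3 (k = -3 + 6 = 3)
x(j, o) = -4 + j (x(j, o) = j - 4 = -4 + j)
-x(-2, 0) + (2 - g)*(k*(2 + 4)) = -(-4 - 2) + (2 - 1*(-5))*(3*(2 + 4)) = -1*(-6) + (2 + 5)*(3*6) = 6 + 7*18 = 6 + 126 = 132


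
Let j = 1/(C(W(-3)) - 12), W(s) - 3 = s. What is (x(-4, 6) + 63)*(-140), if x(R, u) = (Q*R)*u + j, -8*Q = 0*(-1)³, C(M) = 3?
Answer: -79240/9 ≈ -8804.4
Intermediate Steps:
W(s) = 3 + s
Q = 0 (Q = -0*(-1)³ = -0*(-1) = -⅛*0 = 0)
j = -⅑ (j = 1/(3 - 12) = 1/(-9) = -⅑ ≈ -0.11111)
x(R, u) = -⅑ (x(R, u) = (0*R)*u - ⅑ = 0*u - ⅑ = 0 - ⅑ = -⅑)
(x(-4, 6) + 63)*(-140) = (-⅑ + 63)*(-140) = (566/9)*(-140) = -79240/9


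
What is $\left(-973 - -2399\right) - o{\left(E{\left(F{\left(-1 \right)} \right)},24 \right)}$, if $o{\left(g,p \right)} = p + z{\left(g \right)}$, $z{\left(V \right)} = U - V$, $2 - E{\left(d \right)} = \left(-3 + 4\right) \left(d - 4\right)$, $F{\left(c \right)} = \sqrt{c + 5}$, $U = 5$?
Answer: $1401$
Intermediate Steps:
$F{\left(c \right)} = \sqrt{5 + c}$
$E{\left(d \right)} = 6 - d$ ($E{\left(d \right)} = 2 - \left(-3 + 4\right) \left(d - 4\right) = 2 - 1 \left(-4 + d\right) = 2 - \left(-4 + d\right) = 6 - d$)
$z{\left(V \right)} = 5 - V$
$o{\left(g,p \right)} = 5 + p - g$ ($o{\left(g,p \right)} = p - \left(-5 + g\right) = 5 + p - g$)
$\left(-973 - -2399\right) - o{\left(E{\left(F{\left(-1 \right)} \right)},24 \right)} = \left(-973 - -2399\right) - \left(5 + 24 - \left(6 - \sqrt{5 - 1}\right)\right) = \left(-973 + 2399\right) - \left(5 + 24 - \left(6 - \sqrt{4}\right)\right) = 1426 - \left(5 + 24 - \left(6 - 2\right)\right) = 1426 - \left(5 + 24 - 4\right) = 1426 - 25 = 1401$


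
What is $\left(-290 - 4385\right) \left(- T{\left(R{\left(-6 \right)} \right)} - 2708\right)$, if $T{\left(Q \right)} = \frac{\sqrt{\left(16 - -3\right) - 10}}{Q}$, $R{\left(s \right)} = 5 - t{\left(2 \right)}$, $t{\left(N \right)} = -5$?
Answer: $\frac{25322605}{2} \approx 1.2661 \cdot 10^{7}$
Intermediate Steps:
$R{\left(s \right)} = 10$ ($R{\left(s \right)} = 5 - -5 = 5 + 5 = 10$)
$T{\left(Q \right)} = \frac{3}{Q}$ ($T{\left(Q \right)} = \frac{\sqrt{\left(16 + 3\right) - 10}}{Q} = \frac{\sqrt{19 - 10}}{Q} = \frac{\sqrt{9}}{Q} = \frac{3}{Q}$)
$\left(-290 - 4385\right) \left(- T{\left(R{\left(-6 \right)} \right)} - 2708\right) = \left(-290 - 4385\right) \left(- \frac{3}{10} - 2708\right) = - 4675 \left(- \frac{3}{10} - 2708\right) = \left(-4675\right) \left(- \frac{27083}{10}\right) = \frac{25322605}{2}$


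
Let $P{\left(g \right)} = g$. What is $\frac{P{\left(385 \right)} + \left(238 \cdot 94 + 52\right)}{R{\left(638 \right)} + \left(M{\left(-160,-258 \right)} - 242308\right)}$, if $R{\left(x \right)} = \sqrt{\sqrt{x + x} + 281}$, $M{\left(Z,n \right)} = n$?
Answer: $- \frac{22809}{242566 - \sqrt{281 + 2 \sqrt{319}}} \approx -0.094039$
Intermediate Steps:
$R{\left(x \right)} = \sqrt{281 + \sqrt{2} \sqrt{x}}$ ($R{\left(x \right)} = \sqrt{\sqrt{2 x} + 281} = \sqrt{\sqrt{2} \sqrt{x} + 281} = \sqrt{281 + \sqrt{2} \sqrt{x}}$)
$\frac{P{\left(385 \right)} + \left(238 \cdot 94 + 52\right)}{R{\left(638 \right)} + \left(M{\left(-160,-258 \right)} - 242308\right)} = \frac{385 + \left(238 \cdot 94 + 52\right)}{\sqrt{281 + \sqrt{2} \sqrt{638}} - 242566} = \frac{385 + \left(22372 + 52\right)}{\sqrt{281 + 2 \sqrt{319}} - 242566} = \frac{385 + 22424}{\sqrt{281 + 2 \sqrt{319}} - 242566} = \frac{22809}{-242566 + \sqrt{281 + 2 \sqrt{319}}}$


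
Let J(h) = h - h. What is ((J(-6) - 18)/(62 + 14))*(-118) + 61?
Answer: 1690/19 ≈ 88.947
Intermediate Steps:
J(h) = 0
((J(-6) - 18)/(62 + 14))*(-118) + 61 = ((0 - 18)/(62 + 14))*(-118) + 61 = -18/76*(-118) + 61 = -18*1/76*(-118) + 61 = -9/38*(-118) + 61 = 531/19 + 61 = 1690/19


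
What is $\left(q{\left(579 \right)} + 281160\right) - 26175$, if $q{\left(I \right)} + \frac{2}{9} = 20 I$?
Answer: $\frac{2399083}{9} \approx 2.6657 \cdot 10^{5}$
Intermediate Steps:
$q{\left(I \right)} = - \frac{2}{9} + 20 I$
$\left(q{\left(579 \right)} + 281160\right) - 26175 = \left(\left(- \frac{2}{9} + 20 \cdot 579\right) + 281160\right) - 26175 = \left(\left(- \frac{2}{9} + 11580\right) + 281160\right) - 26175 = \left(\frac{104218}{9} + 281160\right) - 26175 = \frac{2634658}{9} - 26175 = \frac{2399083}{9}$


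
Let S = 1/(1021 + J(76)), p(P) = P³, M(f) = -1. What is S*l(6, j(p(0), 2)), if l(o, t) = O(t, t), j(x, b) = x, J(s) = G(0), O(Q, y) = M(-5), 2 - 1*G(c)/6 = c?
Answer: -1/1033 ≈ -0.00096805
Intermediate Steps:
G(c) = 12 - 6*c
O(Q, y) = -1
J(s) = 12 (J(s) = 12 - 6*0 = 12 + 0 = 12)
l(o, t) = -1
S = 1/1033 (S = 1/(1021 + 12) = 1/1033 ≈ 0.00096805)
S*l(6, j(p(0), 2)) = (1/1033)*(-1) = -1/1033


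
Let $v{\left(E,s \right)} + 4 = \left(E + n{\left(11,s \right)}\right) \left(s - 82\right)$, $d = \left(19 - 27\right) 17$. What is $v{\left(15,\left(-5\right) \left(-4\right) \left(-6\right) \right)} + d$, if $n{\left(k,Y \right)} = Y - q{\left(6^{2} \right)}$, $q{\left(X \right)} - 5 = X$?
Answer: $29352$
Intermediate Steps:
$q{\left(X \right)} = 5 + X$
$d = -136$ ($d = \left(-8\right) 17 = -136$)
$n{\left(k,Y \right)} = -41 + Y$ ($n{\left(k,Y \right)} = Y - \left(5 + 6^{2}\right) = Y - \left(5 + 36\right) = Y - 41 = -41 + Y$)
$v{\left(E,s \right)} = -4 + \left(-82 + s\right) \left(-41 + E + s\right)$ ($v{\left(E,s \right)} = -4 + \left(E + \left(-41 + s\right)\right) \left(s - 82\right) = -4 + \left(-41 + E + s\right) \left(-82 + s\right) = -4 + \left(-82 + s\right) \left(-41 + E + s\right)$)
$v{\left(15,\left(-5\right) \left(-4\right) \left(-6\right) \right)} + d = \left(3358 + \left(\left(-5\right) \left(-4\right) \left(-6\right)\right)^{2} - 123 \left(-5\right) \left(-4\right) \left(-6\right) - 1230 + 15 \left(-5\right) \left(-4\right) \left(-6\right)\right) - 136 = \left(3358 + \left(20 \left(-6\right)\right)^{2} - 123 \cdot 20 \left(-6\right) - 1230 + 15 \cdot 20 \left(-6\right)\right) - 136 = \left(3358 + \left(-120\right)^{2} - -14760 - 1230 + 15 \left(-120\right)\right) - 136 = \left(3358 + 14400 + 14760 - 1230 - 1800\right) - 136 = 29488 - 136 = 29352$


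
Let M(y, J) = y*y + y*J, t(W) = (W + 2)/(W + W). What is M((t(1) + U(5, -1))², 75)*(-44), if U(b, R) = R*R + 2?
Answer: -339471/4 ≈ -84868.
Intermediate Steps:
U(b, R) = 2 + R² (U(b, R) = R² + 2 = 2 + R²)
t(W) = (2 + W)/(2*W) (t(W) = (2 + W)/((2*W)) = (2 + W)*(1/(2*W)) = (2 + W)/(2*W))
M(y, J) = y² + J*y
M((t(1) + U(5, -1))², 75)*(-44) = (((½)*(2 + 1)/1 + (2 + (-1)²))²*(75 + ((½)*(2 + 1)/1 + (2 + (-1)²))²))*(-44) = (((½)*1*3 + (2 + 1))²*(75 + ((½)*1*3 + (2 + 1))²))*(-44) = ((3/2 + 3)²*(75 + (3/2 + 3)²))*(-44) = ((9/2)²*(75 + (9/2)²))*(-44) = (81*(75 + 81/4)/4)*(-44) = ((81/4)*(381/4))*(-44) = (30861/16)*(-44) = -339471/4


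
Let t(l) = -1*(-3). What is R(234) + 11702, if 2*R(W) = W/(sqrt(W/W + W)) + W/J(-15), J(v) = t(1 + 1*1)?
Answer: 11741 + 117*sqrt(235)/235 ≈ 11749.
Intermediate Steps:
t(l) = 3
J(v) = 3
R(W) = W/6 + W/(2*sqrt(1 + W)) (R(W) = (W/(sqrt(W/W + W)) + W/3)/2 = (W/(sqrt(1 + W)) + W*(1/3))/2 = (W/sqrt(1 + W) + W/3)/2 = (W/3 + W/sqrt(1 + W))/2 = W/6 + W/(2*sqrt(1 + W)))
R(234) + 11702 = ((1/6)*234 + (1/2)*234/sqrt(1 + 234)) + 11702 = (39 + (1/2)*234/sqrt(235)) + 11702 = (39 + (1/2)*234*(sqrt(235)/235)) + 11702 = (39 + 117*sqrt(235)/235) + 11702 = 11741 + 117*sqrt(235)/235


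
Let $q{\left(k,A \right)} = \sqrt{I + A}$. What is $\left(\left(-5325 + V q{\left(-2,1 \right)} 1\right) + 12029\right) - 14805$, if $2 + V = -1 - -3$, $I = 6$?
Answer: $-8101$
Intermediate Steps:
$V = 0$ ($V = -2 - -2 = -2 + \left(-1 + 3\right) = -2 + 2 = 0$)
$q{\left(k,A \right)} = \sqrt{6 + A}$
$\left(\left(-5325 + V q{\left(-2,1 \right)} 1\right) + 12029\right) - 14805 = \left(\left(-5325 + 0 \sqrt{6 + 1} \cdot 1\right) + 12029\right) - 14805 = \left(\left(-5325 + 0 \sqrt{7} \cdot 1\right) + 12029\right) - 14805 = \left(\left(-5325 + 0 \cdot 1\right) + 12029\right) - 14805 = \left(\left(-5325 + 0\right) + 12029\right) - 14805 = \left(-5325 + 12029\right) - 14805 = 6704 - 14805 = -8101$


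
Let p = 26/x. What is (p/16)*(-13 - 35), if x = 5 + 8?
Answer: -6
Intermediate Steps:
x = 13
p = 2 (p = 26/13 = 26*(1/13) = 2)
(p/16)*(-13 - 35) = (2/16)*(-13 - 35) = (2*(1/16))*(-48) = (⅛)*(-48) = -6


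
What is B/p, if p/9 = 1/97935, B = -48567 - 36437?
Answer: -2774955580/3 ≈ -9.2499e+8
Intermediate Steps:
B = -85004
p = 3/32645 (p = 9/97935 = 9*(1/97935) = 3/32645 ≈ 9.1898e-5)
B/p = -85004/3/32645 = -85004*32645/3 = -2774955580/3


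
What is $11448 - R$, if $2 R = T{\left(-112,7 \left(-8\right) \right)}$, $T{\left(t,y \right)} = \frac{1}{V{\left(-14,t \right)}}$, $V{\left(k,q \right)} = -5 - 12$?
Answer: $\frac{389233}{34} \approx 11448.0$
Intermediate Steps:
$V{\left(k,q \right)} = -17$ ($V{\left(k,q \right)} = -5 - 12 = -17$)
$T{\left(t,y \right)} = - \frac{1}{17}$ ($T{\left(t,y \right)} = \frac{1}{-17} = - \frac{1}{17}$)
$R = - \frac{1}{34}$ ($R = \frac{1}{2} \left(- \frac{1}{17}\right) = - \frac{1}{34} \approx -0.029412$)
$11448 - R = 11448 - - \frac{1}{34} = 11448 + \frac{1}{34} = \frac{389233}{34}$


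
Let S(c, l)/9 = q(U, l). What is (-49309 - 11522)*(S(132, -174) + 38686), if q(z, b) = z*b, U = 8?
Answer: -1591217298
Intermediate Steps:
q(z, b) = b*z
S(c, l) = 72*l (S(c, l) = 9*(l*8) = 9*(8*l) = 72*l)
(-49309 - 11522)*(S(132, -174) + 38686) = (-49309 - 11522)*(72*(-174) + 38686) = -60831*(-12528 + 38686) = -60831*26158 = -1591217298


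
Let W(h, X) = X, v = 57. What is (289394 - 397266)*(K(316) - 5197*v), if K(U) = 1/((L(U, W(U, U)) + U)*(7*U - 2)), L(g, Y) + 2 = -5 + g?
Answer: 22068793893846064/690625 ≈ 3.1955e+10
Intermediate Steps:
L(g, Y) = -7 + g (L(g, Y) = -2 + (-5 + g) = -7 + g)
K(U) = 1/((-7 + 2*U)*(-2 + 7*U)) (K(U) = 1/(((-7 + U) + U)*(7*U - 2)) = 1/((-7 + 2*U)*(-2 + 7*U)))
(289394 - 397266)*(K(316) - 5197*v) = (289394 - 397266)*(1/(14 - 53*316 + 14*316²) - 5197*57) = -107872*(1/(14 - 16748 + 14*99856) - 296229) = -107872*(1/(14 - 16748 + 1397984) - 296229) = -107872*(1/1381250 - 296229) = -107872*(-409166306249/1381250) = 22068793893846064/690625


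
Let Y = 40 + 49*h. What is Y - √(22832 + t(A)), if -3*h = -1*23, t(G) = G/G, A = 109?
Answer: 1247/3 - 3*√2537 ≈ 264.56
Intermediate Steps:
t(G) = 1
h = 23/3 (h = -(-1)*23/3 = -⅓*(-23) = 23/3 ≈ 7.6667)
Y = 1247/3 (Y = 40 + 49*(23/3) = 40 + 1127/3 = 1247/3 ≈ 415.67)
Y - √(22832 + t(A)) = 1247/3 - √(22832 + 1) = 1247/3 - √22833 = 1247/3 - 3*√2537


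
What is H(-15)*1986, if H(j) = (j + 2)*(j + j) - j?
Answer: 804330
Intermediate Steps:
H(j) = -j + 2*j*(2 + j) (H(j) = (2 + j)*(2*j) - j = 2*j*(2 + j) - j = -j + 2*j*(2 + j))
H(-15)*1986 = -15*(3 + 2*(-15))*1986 = -15*(3 - 30)*1986 = -15*(-27)*1986 = 405*1986 = 804330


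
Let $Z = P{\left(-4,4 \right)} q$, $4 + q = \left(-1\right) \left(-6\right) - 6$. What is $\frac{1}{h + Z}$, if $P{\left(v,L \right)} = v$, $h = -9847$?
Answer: $- \frac{1}{9831} \approx -0.00010172$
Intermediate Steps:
$q = -4$ ($q = -4 - 0 = -4 + \left(6 - 6\right) = -4 + 0 = -4$)
$Z = 16$ ($Z = \left(-4\right) \left(-4\right) = 16$)
$\frac{1}{h + Z} = \frac{1}{-9847 + 16} = \frac{1}{-9831} = - \frac{1}{9831}$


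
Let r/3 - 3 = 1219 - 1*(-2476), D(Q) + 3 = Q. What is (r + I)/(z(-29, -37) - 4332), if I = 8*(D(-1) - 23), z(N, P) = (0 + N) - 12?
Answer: -10878/4373 ≈ -2.4875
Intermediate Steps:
z(N, P) = -12 + N (z(N, P) = N - 12 = -12 + N)
D(Q) = -3 + Q
I = -216 (I = 8*((-3 - 1) - 23) = 8*(-4 - 23) = 8*(-27) = -216)
r = 11094 (r = 9 + 3*(1219 - 1*(-2476)) = 9 + 3*(1219 + 2476) = 9 + 3*3695 = 9 + 11085 = 11094)
(r + I)/(z(-29, -37) - 4332) = (11094 - 216)/((-12 - 29) - 4332) = 10878/(-41 - 4332) = 10878/(-4373) = 10878*(-1/4373) = -10878/4373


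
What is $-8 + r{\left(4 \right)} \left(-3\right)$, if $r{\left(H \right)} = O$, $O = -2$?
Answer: $-2$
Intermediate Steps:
$r{\left(H \right)} = -2$
$-8 + r{\left(4 \right)} \left(-3\right) = -8 - -6 = -8 + 6 = -2$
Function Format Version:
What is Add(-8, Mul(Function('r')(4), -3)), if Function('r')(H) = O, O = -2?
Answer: -2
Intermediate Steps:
Function('r')(H) = -2
Add(-8, Mul(Function('r')(4), -3)) = Add(-8, Mul(-2, -3)) = Add(-8, 6) = -2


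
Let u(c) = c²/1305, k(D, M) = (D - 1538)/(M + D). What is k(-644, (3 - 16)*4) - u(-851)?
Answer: -2880439/5220 ≈ -551.81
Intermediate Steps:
k(D, M) = (-1538 + D)/(D + M)
u(c) = c²/1305 (u(c) = c²*(1/1305) = c²/1305)
k(-644, (3 - 16)*4) - u(-851) = (-1538 - 644)/(-644 + (3 - 16)*4) - (-851)²/1305 = -2182/(-644 - 13*4) - 724201/1305 = -2182/(-644 - 52) - 1*724201/1305 = -2182/(-696) - 724201/1305 = -1/696*(-2182) - 724201/1305 = 1091/348 - 724201/1305 = -2880439/5220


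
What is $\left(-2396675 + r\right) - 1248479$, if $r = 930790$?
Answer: $-2714364$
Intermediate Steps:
$\left(-2396675 + r\right) - 1248479 = \left(-2396675 + 930790\right) - 1248479 = -1465885 - 1248479 = -2714364$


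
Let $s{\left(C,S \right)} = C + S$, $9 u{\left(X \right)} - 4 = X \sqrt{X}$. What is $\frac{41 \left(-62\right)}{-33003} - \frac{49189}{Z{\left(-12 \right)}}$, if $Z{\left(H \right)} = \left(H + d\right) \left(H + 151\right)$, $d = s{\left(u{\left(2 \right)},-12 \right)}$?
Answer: $\frac{778323837551}{51535042578} + \frac{442701 \sqrt{2}}{3123052} \approx 15.303$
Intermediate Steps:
$u{\left(X \right)} = \frac{4}{9} + \frac{X^{\frac{3}{2}}}{9}$ ($u{\left(X \right)} = \frac{4}{9} + \frac{X \sqrt{X}}{9} = \frac{4}{9} + \frac{X^{\frac{3}{2}}}{9}$)
$d = - \frac{104}{9} + \frac{2 \sqrt{2}}{9}$ ($d = \left(\frac{4}{9} + \frac{2^{\frac{3}{2}}}{9}\right) - 12 = \left(\frac{4}{9} + \frac{2 \sqrt{2}}{9}\right) - 12 = - \frac{104}{9} + \frac{2 \sqrt{2}}{9} \approx -11.241$)
$Z{\left(H \right)} = \left(151 + H\right) \left(- \frac{104}{9} + H + \frac{2 \sqrt{2}}{9}\right)$ ($Z{\left(H \right)} = \left(H - \left(\frac{104}{9} - \frac{2 \sqrt{2}}{9}\right)\right) \left(H + 151\right) = \left(- \frac{104}{9} + H + \frac{2 \sqrt{2}}{9}\right) \left(151 + H\right) = \left(151 + H\right) \left(- \frac{104}{9} + H + \frac{2 \sqrt{2}}{9}\right)$)
$\frac{41 \left(-62\right)}{-33003} - \frac{49189}{Z{\left(-12 \right)}} = \frac{41 \left(-62\right)}{-33003} - \frac{49189}{- \frac{15704}{9} + \left(-12\right)^{2} + \frac{302 \sqrt{2}}{9} + \frac{1255}{9} \left(-12\right) + \frac{2}{9} \left(-12\right) \sqrt{2}} = \left(-2542\right) \left(- \frac{1}{33003}\right) - \frac{49189}{- \frac{15704}{9} + 144 + \frac{302 \sqrt{2}}{9} - \frac{5020}{3} - \frac{8 \sqrt{2}}{3}} = \frac{2542}{33003} - \frac{49189}{- \frac{29468}{9} + \frac{278 \sqrt{2}}{9}}$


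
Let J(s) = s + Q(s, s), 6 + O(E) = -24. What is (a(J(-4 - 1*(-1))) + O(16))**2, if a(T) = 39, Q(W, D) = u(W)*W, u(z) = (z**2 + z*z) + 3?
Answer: 81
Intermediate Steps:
O(E) = -30 (O(E) = -6 - 24 = -30)
u(z) = 3 + 2*z**2 (u(z) = (z**2 + z**2) + 3 = 2*z**2 + 3 = 3 + 2*z**2)
Q(W, D) = W*(3 + 2*W**2) (Q(W, D) = (3 + 2*W**2)*W = W*(3 + 2*W**2))
J(s) = s + s*(3 + 2*s**2)
(a(J(-4 - 1*(-1))) + O(16))**2 = (39 - 30)**2 = 9**2 = 81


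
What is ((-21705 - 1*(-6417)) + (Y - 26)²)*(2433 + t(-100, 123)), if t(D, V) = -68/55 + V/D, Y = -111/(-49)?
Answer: -1929015882397/53900 ≈ -3.5789e+7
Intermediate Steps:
Y = 111/49 (Y = -111*(-1/49) = 111/49 ≈ 2.2653)
t(D, V) = -68/55 + V/D (t(D, V) = -68*1/55 + V/D = -68/55 + V/D)
((-21705 - 1*(-6417)) + (Y - 26)²)*(2433 + t(-100, 123)) = ((-21705 - 1*(-6417)) + (111/49 - 26)²)*(2433 + (-68/55 + 123/(-100))) = ((-21705 + 6417) + (-1163/49)²)*(2433 + (-68/55 + 123*(-1/100))) = (-15288 + 1352569/2401)*(2433 + (-68/55 - 123/100)) = -35353919*(2433 - 2713/1100)/2401 = -35353919/2401*2673587/1100 = -1929015882397/53900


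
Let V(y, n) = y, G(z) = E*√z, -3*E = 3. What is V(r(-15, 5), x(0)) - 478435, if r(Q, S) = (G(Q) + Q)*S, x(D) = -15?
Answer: -478510 - 5*I*√15 ≈ -4.7851e+5 - 19.365*I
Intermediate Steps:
E = -1 (E = -⅓*3 = -1)
G(z) = -√z
r(Q, S) = S*(Q - √Q) (r(Q, S) = (-√Q + Q)*S = (Q - √Q)*S = S*(Q - √Q))
V(r(-15, 5), x(0)) - 478435 = 5*(-15 - √(-15)) - 478435 = 5*(-15 - I*√15) - 478435 = (-75 - 5*I*√15) - 478435 = -478510 - 5*I*√15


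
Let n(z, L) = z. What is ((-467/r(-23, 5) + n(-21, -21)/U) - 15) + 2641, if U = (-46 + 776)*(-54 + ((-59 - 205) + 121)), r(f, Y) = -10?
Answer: 192180504/71905 ≈ 2672.7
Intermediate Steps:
U = -143810 (U = 730*(-54 + (-264 + 121)) = 730*(-54 - 143) = 730*(-197) = -143810)
((-467/r(-23, 5) + n(-21, -21)/U) - 15) + 2641 = ((-467/(-10) - 21/(-143810)) - 15) + 2641 = ((-467*(-⅒) - 21*(-1/143810)) - 15) + 2641 = ((467/10 + 21/143810) - 15) + 2641 = (3357974/71905 - 15) + 2641 = 2279399/71905 + 2641 = 192180504/71905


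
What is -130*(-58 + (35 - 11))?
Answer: 4420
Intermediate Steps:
-130*(-58 + (35 - 11)) = -130*(-58 + 24) = -130*(-34) = 4420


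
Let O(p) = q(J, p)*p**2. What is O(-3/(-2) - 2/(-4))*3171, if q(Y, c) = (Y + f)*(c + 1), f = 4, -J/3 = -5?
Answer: 722988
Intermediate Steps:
J = 15 (J = -3*(-5) = 15)
q(Y, c) = (1 + c)*(4 + Y) (q(Y, c) = (Y + 4)*(c + 1) = (4 + Y)*(1 + c) = (1 + c)*(4 + Y))
O(p) = p**2*(19 + 19*p) (O(p) = (4 + 15 + 4*p + 15*p)*p**2 = (19 + 19*p)*p**2 = p**2*(19 + 19*p))
O(-3/(-2) - 2/(-4))*3171 = (19*(-3/(-2) - 2/(-4))**2*(1 + (-3/(-2) - 2/(-4))))*3171 = (19*(-3*(-1/2) - 2*(-1/4))**2*(1 + (-3*(-1/2) - 2*(-1/4))))*3171 = (19*(3/2 + 1/2)**2*(1 + (3/2 + 1/2)))*3171 = (19*2**2*(1 + 2))*3171 = (19*4*3)*3171 = 228*3171 = 722988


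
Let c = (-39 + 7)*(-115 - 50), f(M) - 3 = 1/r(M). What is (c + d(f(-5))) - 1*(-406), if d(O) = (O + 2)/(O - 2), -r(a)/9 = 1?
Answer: 11383/2 ≈ 5691.5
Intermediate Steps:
r(a) = -9 (r(a) = -9*1 = -9)
f(M) = 26/9 (f(M) = 3 + 1/(-9) = 3 - ⅑ = 26/9)
c = 5280 (c = -32*(-165) = 5280)
d(O) = (2 + O)/(-2 + O)
(c + d(f(-5))) - 1*(-406) = (5280 + (2 + 26/9)/(-2 + 26/9)) - 1*(-406) = (5280 + (44/9)/(8/9)) + 406 = (5280 + (9/8)*(44/9)) + 406 = (5280 + 11/2) + 406 = 10571/2 + 406 = 11383/2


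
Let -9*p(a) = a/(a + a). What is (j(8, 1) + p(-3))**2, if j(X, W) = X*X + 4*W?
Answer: 1495729/324 ≈ 4616.4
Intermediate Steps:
p(a) = -1/18 (p(a) = -a/(9*(a + a)) = -a/(9*(2*a)) = -a*1/(2*a)/9 = -1/9*1/2 = -1/18)
j(X, W) = X**2 + 4*W
(j(8, 1) + p(-3))**2 = ((8**2 + 4*1) - 1/18)**2 = ((64 + 4) - 1/18)**2 = (68 - 1/18)**2 = (1223/18)**2 = 1495729/324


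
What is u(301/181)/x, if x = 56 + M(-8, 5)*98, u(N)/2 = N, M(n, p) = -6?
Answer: -43/6878 ≈ -0.0062518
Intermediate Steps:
u(N) = 2*N
x = -532 (x = 56 - 6*98 = 56 - 588 = -532)
u(301/181)/x = (2*(301/181))/(-532) = (2*(301*(1/181)))*(-1/532) = (2*(301/181))*(-1/532) = (602/181)*(-1/532) = -43/6878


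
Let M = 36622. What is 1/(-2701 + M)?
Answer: 1/33921 ≈ 2.9480e-5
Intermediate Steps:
1/(-2701 + M) = 1/(-2701 + 36622) = 1/33921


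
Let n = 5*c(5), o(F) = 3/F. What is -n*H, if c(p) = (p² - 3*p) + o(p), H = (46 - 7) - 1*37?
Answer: -106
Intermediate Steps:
H = 2 (H = 39 - 37 = 2)
c(p) = p² - 3*p + 3/p (c(p) = (p² - 3*p) + 3/p = p² - 3*p + 3/p)
n = 53 (n = 5*((3 + 5²*(-3 + 5))/5) = 5*((3 + 25*2)/5) = 5*((3 + 50)/5) = 5*((⅕)*53) = 5*(53/5) = 53)
-n*H = -53*2 = -1*106 = -106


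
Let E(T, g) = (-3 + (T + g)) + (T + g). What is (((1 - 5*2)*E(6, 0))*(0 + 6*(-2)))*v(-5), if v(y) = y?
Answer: -4860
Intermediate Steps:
E(T, g) = -3 + 2*T + 2*g (E(T, g) = (-3 + T + g) + (T + g) = -3 + 2*T + 2*g)
(((1 - 5*2)*E(6, 0))*(0 + 6*(-2)))*v(-5) = (((1 - 5*2)*(-3 + 2*6 + 2*0))*(0 + 6*(-2)))*(-5) = (((1 - 10)*(-3 + 12 + 0))*(0 - 12))*(-5) = (-9*9*(-12))*(-5) = -81*(-12)*(-5) = 972*(-5) = -4860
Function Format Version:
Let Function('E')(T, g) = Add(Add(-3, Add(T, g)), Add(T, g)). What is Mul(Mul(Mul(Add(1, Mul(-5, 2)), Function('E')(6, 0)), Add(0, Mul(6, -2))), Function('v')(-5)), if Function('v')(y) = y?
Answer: -4860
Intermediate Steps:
Function('E')(T, g) = Add(-3, Mul(2, T), Mul(2, g)) (Function('E')(T, g) = Add(Add(-3, T, g), Add(T, g)) = Add(-3, Mul(2, T), Mul(2, g)))
Mul(Mul(Mul(Add(1, Mul(-5, 2)), Function('E')(6, 0)), Add(0, Mul(6, -2))), Function('v')(-5)) = Mul(Mul(Mul(Add(1, Mul(-5, 2)), Add(-3, Mul(2, 6), Mul(2, 0))), Add(0, Mul(6, -2))), -5) = Mul(Mul(Mul(Add(1, -10), Add(-3, 12, 0)), Add(0, -12)), -5) = Mul(Mul(Mul(-9, 9), -12), -5) = Mul(Mul(-81, -12), -5) = Mul(972, -5) = -4860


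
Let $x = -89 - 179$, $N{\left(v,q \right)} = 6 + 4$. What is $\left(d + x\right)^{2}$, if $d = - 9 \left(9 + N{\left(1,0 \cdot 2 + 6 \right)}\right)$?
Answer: $192721$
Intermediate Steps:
$N{\left(v,q \right)} = 10$
$d = -171$ ($d = - 9 \left(9 + 10\right) = \left(-9\right) 19 = -171$)
$x = -268$
$\left(d + x\right)^{2} = \left(-171 - 268\right)^{2} = \left(-439\right)^{2} = 192721$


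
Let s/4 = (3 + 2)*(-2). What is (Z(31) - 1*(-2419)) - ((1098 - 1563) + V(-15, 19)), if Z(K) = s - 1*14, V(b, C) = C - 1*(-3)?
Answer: 2808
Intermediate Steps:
V(b, C) = 3 + C (V(b, C) = C + 3 = 3 + C)
s = -40 (s = 4*((3 + 2)*(-2)) = 4*(5*(-2)) = 4*(-10) = -40)
Z(K) = -54 (Z(K) = -40 - 1*14 = -40 - 14 = -54)
(Z(31) - 1*(-2419)) - ((1098 - 1563) + V(-15, 19)) = (-54 - 1*(-2419)) - ((1098 - 1563) + (3 + 19)) = (-54 + 2419) - (-465 + 22) = 2365 - 1*(-443) = 2365 + 443 = 2808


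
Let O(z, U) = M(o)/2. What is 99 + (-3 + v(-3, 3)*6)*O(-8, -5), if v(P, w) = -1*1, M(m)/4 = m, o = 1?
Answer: 81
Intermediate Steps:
M(m) = 4*m
v(P, w) = -1
O(z, U) = 2 (O(z, U) = (4*1)/2 = 4*(1/2) = 2)
99 + (-3 + v(-3, 3)*6)*O(-8, -5) = 99 + (-3 - 1*6)*2 = 99 + (-3 - 6)*2 = 99 - 9*2 = 99 - 18 = 81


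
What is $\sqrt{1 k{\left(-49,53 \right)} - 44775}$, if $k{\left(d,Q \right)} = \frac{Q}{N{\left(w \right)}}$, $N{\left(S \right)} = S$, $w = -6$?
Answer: $\frac{i \sqrt{1612218}}{6} \approx 211.62 i$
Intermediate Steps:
$k{\left(d,Q \right)} = - \frac{Q}{6}$ ($k{\left(d,Q \right)} = \frac{Q}{-6} = - \frac{Q}{6}$)
$\sqrt{1 k{\left(-49,53 \right)} - 44775} = \sqrt{1 \left(\left(- \frac{1}{6}\right) 53\right) - 44775} = \sqrt{1 \left(- \frac{53}{6}\right) - 44775} = \sqrt{- \frac{53}{6} - 44775} = \sqrt{- \frac{268703}{6}} = \frac{i \sqrt{1612218}}{6}$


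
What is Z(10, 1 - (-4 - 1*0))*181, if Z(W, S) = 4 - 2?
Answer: 362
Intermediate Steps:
Z(W, S) = 2
Z(10, 1 - (-4 - 1*0))*181 = 2*181 = 362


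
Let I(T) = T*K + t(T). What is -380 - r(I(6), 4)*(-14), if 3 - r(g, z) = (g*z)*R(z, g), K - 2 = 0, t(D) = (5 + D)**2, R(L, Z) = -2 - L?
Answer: 44350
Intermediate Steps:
K = 2 (K = 2 + 0 = 2)
I(T) = (5 + T)**2 + 2*T (I(T) = T*2 + (5 + T)**2 = 2*T + (5 + T)**2 = (5 + T)**2 + 2*T)
r(g, z) = 3 - g*z*(-2 - z)
-380 - r(I(6), 4)*(-14) = -380 - (3 + ((5 + 6)**2 + 2*6)*4*(2 + 4))*(-14) = -380 - (3 + (11**2 + 12)*4*6)*(-14) = -380 - (3 + (121 + 12)*4*6)*(-14) = -380 - (3 + 133*4*6)*(-14) = -380 - (3 + 3192)*(-14) = -380 - 3195*(-14) = -380 - 1*(-44730) = -380 + 44730 = 44350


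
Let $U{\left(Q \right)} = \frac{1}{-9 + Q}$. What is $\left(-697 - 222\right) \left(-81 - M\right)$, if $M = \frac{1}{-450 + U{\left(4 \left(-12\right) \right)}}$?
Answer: $\frac{1909382406}{25651} \approx 74437.0$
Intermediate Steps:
$M = - \frac{57}{25651}$ ($M = \frac{1}{-450 + \frac{1}{-9 + 4 \left(-12\right)}} = \frac{1}{-450 + \frac{1}{-9 - 48}} = \frac{1}{-450 + \frac{1}{-57}} = \frac{1}{-450 - \frac{1}{57}} = \frac{1}{- \frac{25651}{57}} = - \frac{57}{25651} \approx -0.0022221$)
$\left(-697 - 222\right) \left(-81 - M\right) = \left(-697 - 222\right) \left(-81 - - \frac{57}{25651}\right) = - 919 \left(-81 + \frac{57}{25651}\right) = \left(-919\right) \left(- \frac{2077674}{25651}\right) = \frac{1909382406}{25651}$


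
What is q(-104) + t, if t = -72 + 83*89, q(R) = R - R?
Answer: 7315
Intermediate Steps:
q(R) = 0
t = 7315 (t = -72 + 7387 = 7315)
q(-104) + t = 0 + 7315 = 7315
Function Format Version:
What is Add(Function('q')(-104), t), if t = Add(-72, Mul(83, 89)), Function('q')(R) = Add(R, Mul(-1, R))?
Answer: 7315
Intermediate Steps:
Function('q')(R) = 0
t = 7315 (t = Add(-72, 7387) = 7315)
Add(Function('q')(-104), t) = Add(0, 7315) = 7315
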